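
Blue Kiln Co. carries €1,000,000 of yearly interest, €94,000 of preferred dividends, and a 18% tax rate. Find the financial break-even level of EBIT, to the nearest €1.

Preferred dividends are paid after tax, so their pre-tax equivalent is €94,000 ÷ (1 − 0.18) = €114,634.15.
Financial break-even EBIT = interest + D_p ÷ (1 − t) = €1,000,000 + €114,634.15 = €1,114,634.15.

€1,114,634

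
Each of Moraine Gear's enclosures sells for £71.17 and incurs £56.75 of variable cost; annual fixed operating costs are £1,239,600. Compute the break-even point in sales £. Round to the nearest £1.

CM per unit = £71.17 − £56.75 = £14.42; CM ratio = £14.42 / £71.17 = 0.2026.
Break-even sales = FC ÷ CM ratio = £1,239,600 × £71.17 / £14.42 = £6,118,054.

£6,118,054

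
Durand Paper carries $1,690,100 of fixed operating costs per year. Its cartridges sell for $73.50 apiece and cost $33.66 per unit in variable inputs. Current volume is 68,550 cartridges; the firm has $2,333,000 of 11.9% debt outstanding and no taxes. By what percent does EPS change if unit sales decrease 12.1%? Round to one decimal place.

-43.3%

Total contribution margin = 68,550 × $39.84 = $2,731,032.00.
Operating income = contribution − fixed costs = $2,731,032.00 − $1,690,100 = $1,040,932.00.
After interest of $277,627.00, pre-tax earnings = $763,305.00.
DCL = total CM / (EBIT − I) = $2,731,032.00 / $763,305.00 = 3.5779.
%ΔEPS = DCL × %ΔSales = 3.5779 × -12.1% = -43.3%.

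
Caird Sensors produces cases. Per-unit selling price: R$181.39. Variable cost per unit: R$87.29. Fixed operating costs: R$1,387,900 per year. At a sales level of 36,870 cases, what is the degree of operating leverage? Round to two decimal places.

At 36,870 units, contribution = 36,870 × R$94.10 = R$3,469,467.00.
Operating income = contribution − fixed costs = R$3,469,467.00 − R$1,387,900 = R$2,081,567.00.
DOL = contribution ÷ EBIT = R$3,469,467.00 ÷ R$2,081,567.00 = 1.6668.

1.67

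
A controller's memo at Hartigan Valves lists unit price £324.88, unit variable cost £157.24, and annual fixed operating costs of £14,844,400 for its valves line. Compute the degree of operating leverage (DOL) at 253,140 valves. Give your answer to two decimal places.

1.54

Total contribution margin = 253,140 × £167.64 = £42,436,389.60.
Subtracting fixed costs: EBIT = £42,436,389.60 − £14,844,400 = £27,591,989.60.
So DOL = total CM / EBIT = £42,436,389.60 / £27,591,989.60 = 1.5380.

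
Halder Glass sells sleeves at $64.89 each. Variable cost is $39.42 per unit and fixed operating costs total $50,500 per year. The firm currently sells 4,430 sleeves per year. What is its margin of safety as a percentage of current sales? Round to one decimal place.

55.2%

Contribution margin per unit = $64.89 − $39.42 = $25.47. Break-even units = $50,500 ÷ $25.47 = 1,982.72; break-even revenue = 1,982.72 × $64.89 = $128,659.01.
Current sales = 4,430 × $64.89 = $287,462.70.
Margin of safety = ($287,462.70 − $128,659.01) ÷ $287,462.70 = 55.2%.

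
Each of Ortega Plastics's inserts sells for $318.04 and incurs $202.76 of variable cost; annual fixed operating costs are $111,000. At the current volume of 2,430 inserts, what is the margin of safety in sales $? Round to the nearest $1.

Each unit contributes $318.04 − $202.76 = $115.28. Break-even units = $111,000 ÷ $115.28 = 962.87; break-even revenue = 962.87 × $318.04 = $306,232.13.
Current sales = 2,430 × $318.04 = $772,837.20.
Margin of safety = $772,837.20 − $306,232.13 = $466,605.

$466,605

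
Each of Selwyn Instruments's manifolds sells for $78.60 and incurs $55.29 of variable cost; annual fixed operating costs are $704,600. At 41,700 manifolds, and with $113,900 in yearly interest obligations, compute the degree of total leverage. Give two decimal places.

6.33

At 41,700 units, contribution = 41,700 × $23.31 = $972,027.00.
EBIT = $972,027.00 − $704,600 = $267,427.00. Interest = $113,900.00, so EBIT − I = $153,527.00.
Degree of total leverage = total CM / (EBIT − interest) = $972,027.00 / $153,527.00 = 6.3313.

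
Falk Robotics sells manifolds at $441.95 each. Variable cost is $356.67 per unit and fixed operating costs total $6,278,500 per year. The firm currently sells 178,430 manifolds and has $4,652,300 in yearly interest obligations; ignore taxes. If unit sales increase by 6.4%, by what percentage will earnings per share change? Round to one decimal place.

Total contribution margin = 178,430 × $85.28 = $15,216,510.40.
EBIT = $15,216,510.40 − $6,278,500 = $8,938,010.40.
Interest = $4,652,300.00, so EBIT − I = $4,285,710.40.
DCL = total CM / (EBIT − I) = $15,216,510.40 / $4,285,710.40 = 3.5505.
EPS therefore changes by 3.5505 × (+6.4%) = +22.7%.

+22.7%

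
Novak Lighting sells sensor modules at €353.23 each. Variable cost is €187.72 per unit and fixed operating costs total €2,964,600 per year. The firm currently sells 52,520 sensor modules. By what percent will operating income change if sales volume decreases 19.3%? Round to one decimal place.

At 52,520 units, contribution = 52,520 × €165.51 = €8,692,585.20.
EBIT = €8,692,585.20 − €2,964,600 = €5,727,985.20.
DOL = contribution ÷ EBIT = €8,692,585.20 ÷ €5,727,985.20 = 1.5176.
Operating income changes by 1.5176 × -19.3% = -29.3%.

-29.3%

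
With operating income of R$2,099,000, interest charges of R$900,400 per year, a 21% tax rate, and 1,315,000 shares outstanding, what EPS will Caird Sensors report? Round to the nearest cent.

R$0.72

Interest = R$900,400.00, so EBT = R$2,099,000 − R$900,400.00 = R$1,198,600.00.
After tax at 21%: net income = R$1,198,600.00 × 0.79 = R$946,894.00.
Per share: R$946,894.00 / 1,315,000 shares = R$0.72.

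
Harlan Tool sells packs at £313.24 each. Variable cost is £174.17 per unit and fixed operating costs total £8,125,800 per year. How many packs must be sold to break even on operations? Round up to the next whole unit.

58,430 packs

Each unit contributes £313.24 − £174.17 = £139.07.
Break-even volume = fixed costs ÷ CM per unit = £8,125,800 ÷ £139.07 = 58,429.57, so 58,430 packs.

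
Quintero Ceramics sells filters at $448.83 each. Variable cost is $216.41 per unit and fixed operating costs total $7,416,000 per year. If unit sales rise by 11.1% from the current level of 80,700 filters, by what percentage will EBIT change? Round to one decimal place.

Total contribution margin = 80,700 × $232.42 = $18,756,294.00.
EBIT = $18,756,294.00 − $7,416,000 = $11,340,294.00.
Degree of operating leverage = $18,756,294.00 / $11,340,294.00 = 1.6540.
%ΔEBIT = DOL × %ΔSales = 1.6540 × +11.1% = +18.4%.

+18.4%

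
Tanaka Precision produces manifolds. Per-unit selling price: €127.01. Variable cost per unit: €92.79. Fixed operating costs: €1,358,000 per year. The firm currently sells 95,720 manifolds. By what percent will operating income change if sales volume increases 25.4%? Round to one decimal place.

+43.4%

Contribution at this volume is 95,720 × €34.22 = €3,275,538.40.
Operating income = contribution − fixed costs = €3,275,538.40 − €1,358,000 = €1,917,538.40.
DOL = contribution ÷ EBIT = €3,275,538.40 ÷ €1,917,538.40 = 1.7082.
%ΔEBIT = DOL × %ΔSales = 1.7082 × +25.4% = +43.4%.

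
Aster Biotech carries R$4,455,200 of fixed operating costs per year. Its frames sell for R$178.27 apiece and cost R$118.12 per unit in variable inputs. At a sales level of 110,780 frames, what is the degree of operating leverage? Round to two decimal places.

3.02

At 110,780 units, contribution = 110,780 × R$60.15 = R$6,663,417.00.
EBIT = R$6,663,417.00 − R$4,455,200 = R$2,208,217.00.
Degree of operating leverage = R$6,663,417.00 / R$2,208,217.00 = 3.0176.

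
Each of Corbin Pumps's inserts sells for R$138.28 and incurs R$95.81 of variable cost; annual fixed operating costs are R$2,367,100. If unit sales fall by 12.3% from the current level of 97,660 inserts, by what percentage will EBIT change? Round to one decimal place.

-28.7%

At 97,660 units, contribution = 97,660 × R$42.47 = R$4,147,620.20.
EBIT = R$4,147,620.20 − R$2,367,100 = R$1,780,520.20.
DOL = contribution ÷ EBIT = R$4,147,620.20 ÷ R$1,780,520.20 = 2.3294.
So EBIT moves 2.3294 × (-12.3%) = -28.7%.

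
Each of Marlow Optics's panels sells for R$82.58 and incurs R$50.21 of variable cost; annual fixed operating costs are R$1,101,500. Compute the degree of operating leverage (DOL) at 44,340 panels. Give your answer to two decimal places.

At 44,340 units, contribution = 44,340 × R$32.37 = R$1,435,285.80.
EBIT = R$1,435,285.80 − R$1,101,500 = R$333,785.80.
Degree of operating leverage = R$1,435,285.80 / R$333,785.80 = 4.3000.

4.30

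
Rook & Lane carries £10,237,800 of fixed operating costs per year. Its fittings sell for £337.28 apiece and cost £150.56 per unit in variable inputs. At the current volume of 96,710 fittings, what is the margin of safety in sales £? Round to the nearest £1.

Each unit contributes £337.28 − £150.56 = £186.72. Break-even units = £10,237,800 ÷ £186.72 = 54,829.69; break-even revenue = 54,829.69 × £337.28 = £18,492,958.35.
Current sales = 96,710 × £337.28 = £32,618,348.80.
Margin of safety = £32,618,348.80 − £18,492,958.35 = £14,125,390.

£14,125,390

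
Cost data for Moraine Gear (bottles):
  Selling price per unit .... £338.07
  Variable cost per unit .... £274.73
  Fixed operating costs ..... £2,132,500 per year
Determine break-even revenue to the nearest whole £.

£11,381,975

CM per unit = £338.07 − £274.73 = £63.34; CM ratio = £63.34 / £338.07 = 0.1874.
Break-even revenue = fixed costs × price ÷ CM = £2,132,500 × £338.07 ÷ £63.34 = £11,381,975.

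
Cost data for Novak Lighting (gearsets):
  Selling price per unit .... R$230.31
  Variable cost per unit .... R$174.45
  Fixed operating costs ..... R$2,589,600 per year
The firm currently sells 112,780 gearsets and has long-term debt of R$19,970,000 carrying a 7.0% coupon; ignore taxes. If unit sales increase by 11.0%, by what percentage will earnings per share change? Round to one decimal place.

+30.0%

Contribution at this volume is 112,780 × R$55.86 = R$6,299,890.80.
Subtracting fixed costs: EBIT = R$6,299,890.80 − R$2,589,600 = R$3,710,290.80.
After interest of R$1,397,900.00, pre-tax earnings = R$2,312,390.80.
Degree of combined leverage = contribution ÷ (EBIT − I) = R$6,299,890.80 ÷ R$2,312,390.80 = 2.7244.
%ΔEPS = DCL × %ΔSales = 2.7244 × +11.0% = +30.0%.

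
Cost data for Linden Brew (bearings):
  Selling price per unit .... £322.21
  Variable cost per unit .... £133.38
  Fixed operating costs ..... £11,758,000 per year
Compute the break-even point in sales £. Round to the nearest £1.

CM per unit = £322.21 − £133.38 = £188.83; CM ratio = £188.83 / £322.21 = 0.5860.
Break-even revenue = fixed costs × price ÷ CM = £11,758,000 × £322.21 ÷ £188.83 = £20,063,259.

£20,063,259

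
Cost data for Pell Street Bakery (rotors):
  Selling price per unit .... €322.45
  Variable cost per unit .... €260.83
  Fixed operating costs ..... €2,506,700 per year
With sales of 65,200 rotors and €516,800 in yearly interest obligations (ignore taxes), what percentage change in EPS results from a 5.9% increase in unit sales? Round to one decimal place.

+23.8%

At 65,200 units, contribution = 65,200 × €61.62 = €4,017,624.00.
EBIT = €4,017,624.00 − €2,506,700 = €1,510,924.00.
After interest of €516,800.00, pre-tax earnings = €994,124.00.
DCL = total CM / (EBIT − I) = €4,017,624.00 / €994,124.00 = 4.0414.
%ΔEPS = DCL × %ΔSales = 4.0414 × +5.9% = +23.8%.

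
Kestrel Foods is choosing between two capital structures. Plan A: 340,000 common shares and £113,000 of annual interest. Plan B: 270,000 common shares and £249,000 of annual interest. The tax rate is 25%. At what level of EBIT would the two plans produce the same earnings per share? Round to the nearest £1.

£773,571

Set EPS_A = EPS_B: (EBIT − £113,000)(1 − 0.25) ÷ 340,000 = (EBIT − £249,000)(1 − 0.25) ÷ 270,000.
Cancelling (1 − t) and cross-multiplying: 270,000·(EBIT − 113,000) = 340,000·(EBIT − 249,000).
EBIT × (340,000 − 270,000) = 249,000 × 340,000 − 113,000 × 270,000 = 54,150,000,000, so EBIT = 54,150,000,000 ÷ 70,000 = 773,571.43.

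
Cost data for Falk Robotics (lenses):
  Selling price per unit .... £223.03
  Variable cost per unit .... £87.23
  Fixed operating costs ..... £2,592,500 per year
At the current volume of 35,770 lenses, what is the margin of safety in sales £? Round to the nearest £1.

Each unit contributes £223.03 − £87.23 = £135.80. Break-even units = £2,592,500 ÷ £135.80 = 19,090.57; break-even revenue = 19,090.57 × £223.03 = £4,257,770.80.
Actual sales revenue = 35,770 × £223.03 = £7,977,783.10.
Margin of safety = £7,977,783.10 − £4,257,770.80 = £3,720,012.

£3,720,012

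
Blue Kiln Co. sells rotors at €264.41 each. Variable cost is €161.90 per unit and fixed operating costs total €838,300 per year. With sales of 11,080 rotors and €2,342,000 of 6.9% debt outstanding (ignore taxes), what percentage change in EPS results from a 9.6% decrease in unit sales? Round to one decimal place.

-80.2%

Contribution at this volume is 11,080 × €102.51 = €1,135,810.80.
Operating income = contribution − fixed costs = €1,135,810.80 − €838,300 = €297,510.80.
After interest of €161,598.00, pre-tax earnings = €135,912.80.
DCL = total CM / (EBIT − I) = €1,135,810.80 / €135,912.80 = 8.3569.
%ΔEPS = DCL × %ΔSales = 8.3569 × -9.6% = -80.2%.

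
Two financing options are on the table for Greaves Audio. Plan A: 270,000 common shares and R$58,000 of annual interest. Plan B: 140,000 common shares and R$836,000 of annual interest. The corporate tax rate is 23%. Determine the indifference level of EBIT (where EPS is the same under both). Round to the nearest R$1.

At indifference, (EBIT − 58,000)(1 − t)/270,000 = (EBIT − 836,000)(1 − t)/140,000.
The (1 − t) factor cancels: (EBIT − 58,000) × 140,000 = (EBIT − 836,000) × 270,000.
Solving, EBIT = (836,000·270,000 − 58,000·140,000) / (270,000 − 140,000) = 217,600,000,000 / 130,000 = 1,673,846.15.

R$1,673,846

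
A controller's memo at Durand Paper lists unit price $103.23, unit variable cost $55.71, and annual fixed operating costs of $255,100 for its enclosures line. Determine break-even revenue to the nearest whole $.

$554,166

CM per unit = $103.23 − $55.71 = $47.52; CM ratio = $47.52 / $103.23 = 0.4603.
Break-even sales = FC ÷ CM ratio = $255,100 × $103.23 / $47.52 = $554,166.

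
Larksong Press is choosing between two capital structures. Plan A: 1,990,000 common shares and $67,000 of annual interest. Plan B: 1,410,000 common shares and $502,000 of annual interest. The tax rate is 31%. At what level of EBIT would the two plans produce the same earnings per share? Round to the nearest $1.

$1,559,500

At indifference, (EBIT − 67,000)(1 − t)/1,990,000 = (EBIT − 502,000)(1 − t)/1,410,000.
Cancelling (1 − t) and cross-multiplying: 1,410,000·(EBIT − 67,000) = 1,990,000·(EBIT − 502,000).
Solving, EBIT = (502,000·1,990,000 − 67,000·1,410,000) / (1,990,000 − 1,410,000) = 904,510,000,000 / 580,000 = 1,559,500.00.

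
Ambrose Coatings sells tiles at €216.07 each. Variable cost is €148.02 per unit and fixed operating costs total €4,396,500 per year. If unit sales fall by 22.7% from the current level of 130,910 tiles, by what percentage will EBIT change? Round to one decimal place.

-44.8%

Contribution at this volume is 130,910 × €68.05 = €8,908,425.50.
EBIT = €8,908,425.50 − €4,396,500 = €4,511,925.50.
So DOL = total CM / EBIT = €8,908,425.50 / €4,511,925.50 = 1.9744.
So EBIT moves 1.9744 × (-22.7%) = -44.8%.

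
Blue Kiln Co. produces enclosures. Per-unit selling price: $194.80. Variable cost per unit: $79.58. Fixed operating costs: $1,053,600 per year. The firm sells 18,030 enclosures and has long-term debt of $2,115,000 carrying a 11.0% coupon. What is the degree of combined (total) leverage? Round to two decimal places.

2.63

Contribution at this volume is 18,030 × $115.22 = $2,077,416.60.
Subtracting fixed costs: EBIT = $2,077,416.60 − $1,053,600 = $1,023,816.60. Interest = $232,650.00.
DOL = $2,077,416.60 ÷ $1,023,816.60 = 2.0291; DFL = $1,023,816.60 ÷ $791,166.60 = 1.2941.
Combined leverage = 2.0291 × 1.2941 = 2.6259.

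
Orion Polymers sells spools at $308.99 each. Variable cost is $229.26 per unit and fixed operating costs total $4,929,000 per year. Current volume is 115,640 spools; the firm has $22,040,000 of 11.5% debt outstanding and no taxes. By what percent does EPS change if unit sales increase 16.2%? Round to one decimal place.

Total contribution margin = 115,640 × $79.73 = $9,219,977.20.
EBIT = $9,219,977.20 − $4,929,000 = $4,290,977.20.
After interest of $2,534,600.00, pre-tax earnings = $1,756,377.20.
Degree of combined leverage = contribution ÷ (EBIT − I) = $9,219,977.20 ÷ $1,756,377.20 = 5.2494.
%ΔEPS = DCL × %ΔSales = 5.2494 × +16.2% = +85.0%.

+85.0%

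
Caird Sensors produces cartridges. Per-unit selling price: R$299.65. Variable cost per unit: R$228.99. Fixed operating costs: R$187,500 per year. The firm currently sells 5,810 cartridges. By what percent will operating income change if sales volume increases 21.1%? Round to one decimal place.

At 5,810 units, contribution = 5,810 × R$70.66 = R$410,534.60.
EBIT = R$410,534.60 − R$187,500 = R$223,034.60.
So DOL = total CM / EBIT = R$410,534.60 / R$223,034.60 = 1.8407.
%ΔEBIT = DOL × %ΔSales = 1.8407 × +21.1% = +38.8%.

+38.8%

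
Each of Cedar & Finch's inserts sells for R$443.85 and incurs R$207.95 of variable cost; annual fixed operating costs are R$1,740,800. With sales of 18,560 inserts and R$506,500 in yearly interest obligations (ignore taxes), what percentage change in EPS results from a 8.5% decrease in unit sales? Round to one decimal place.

-17.5%

Total contribution margin = 18,560 × R$235.90 = R$4,378,304.00.
EBIT = R$4,378,304.00 − R$1,740,800 = R$2,637,504.00.
Interest = R$506,500.00, so EBIT − I = R$2,131,004.00.
Degree of combined leverage = contribution ÷ (EBIT − I) = R$4,378,304.00 ÷ R$2,131,004.00 = 2.0546.
EPS therefore changes by 2.0546 × (-8.5%) = -17.5%.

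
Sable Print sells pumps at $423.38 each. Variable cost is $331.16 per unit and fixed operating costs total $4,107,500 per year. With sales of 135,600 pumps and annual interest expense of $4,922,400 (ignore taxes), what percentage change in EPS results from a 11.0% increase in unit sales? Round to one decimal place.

+39.6%

Total contribution margin = 135,600 × $92.22 = $12,505,032.00.
EBIT = $12,505,032.00 − $4,107,500 = $8,397,532.00.
After interest of $4,922,400.00, pre-tax earnings = $3,475,132.00.
DCL = total CM / (EBIT − I) = $12,505,032.00 / $3,475,132.00 = 3.5984.
EPS therefore changes by 3.5984 × (+11.0%) = +39.6%.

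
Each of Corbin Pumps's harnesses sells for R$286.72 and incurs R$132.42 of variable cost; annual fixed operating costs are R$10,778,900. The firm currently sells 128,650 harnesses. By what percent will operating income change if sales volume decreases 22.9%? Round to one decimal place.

-50.1%

At 128,650 units, contribution = 128,650 × R$154.30 = R$19,850,695.00.
Operating income = contribution − fixed costs = R$19,850,695.00 − R$10,778,900 = R$9,071,795.00.
Degree of operating leverage = R$19,850,695.00 / R$9,071,795.00 = 2.1882.
Operating income changes by 2.1882 × -22.9% = -50.1%.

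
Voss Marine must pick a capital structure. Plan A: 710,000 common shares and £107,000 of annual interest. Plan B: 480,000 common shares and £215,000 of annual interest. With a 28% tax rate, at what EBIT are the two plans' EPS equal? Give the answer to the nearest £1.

£440,391

At indifference, (EBIT − 107,000)(1 − t)/710,000 = (EBIT − 215,000)(1 − t)/480,000.
The (1 − t) factor cancels: (EBIT − 107,000) × 480,000 = (EBIT − 215,000) × 710,000.
Solving, EBIT = (215,000·710,000 − 107,000·480,000) / (710,000 − 480,000) = 101,290,000,000 / 230,000 = 440,391.30.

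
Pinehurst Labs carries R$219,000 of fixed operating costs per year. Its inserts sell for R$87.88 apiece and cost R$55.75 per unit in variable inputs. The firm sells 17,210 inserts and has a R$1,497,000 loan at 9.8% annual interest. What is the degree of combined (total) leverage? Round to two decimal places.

At 17,210 units, contribution = 17,210 × R$32.13 = R$552,957.30.
EBIT = R$552,957.30 − R$219,000 = R$333,957.30. Interest = R$146,706.00, so EBIT − I = R$187,251.30.
Degree of total leverage = total CM / (EBIT − interest) = R$552,957.30 / R$187,251.30 = 2.9530.

2.95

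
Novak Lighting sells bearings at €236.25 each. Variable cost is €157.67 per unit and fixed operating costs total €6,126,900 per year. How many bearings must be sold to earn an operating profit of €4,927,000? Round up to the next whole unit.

Each unit contributes €236.25 − €157.67 = €78.58.
Units = (FC + target) / CM = (€6,126,900 + €4,927,000) / €78.58 = 140,670.65, so 140,671 bearings.

140,671 bearings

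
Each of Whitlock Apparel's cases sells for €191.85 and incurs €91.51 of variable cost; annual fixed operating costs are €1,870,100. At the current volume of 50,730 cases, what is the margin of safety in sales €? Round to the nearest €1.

€6,156,921

Contribution margin per unit = €191.85 − €91.51 = €100.34. Break-even units = €1,870,100 ÷ €100.34 = 18,637.63; break-even revenue = 18,637.63 × €191.85 = €3,575,629.71.
Current sales = 50,730 × €191.85 = €9,732,550.50.
Margin of safety = €9,732,550.50 − €3,575,629.71 = €6,156,921.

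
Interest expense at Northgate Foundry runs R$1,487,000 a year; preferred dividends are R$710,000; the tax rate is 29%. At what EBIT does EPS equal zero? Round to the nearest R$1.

R$2,487,000

Grossing the preferred dividend up to pre-tax terms: R$710,000 / (1 − 0.29) = R$1,000,000.00.
EPS = 0 when EBIT covers interest plus the pre-tax preferred burden: R$1,487,000 + R$1,000,000.00 = R$2,487,000.00.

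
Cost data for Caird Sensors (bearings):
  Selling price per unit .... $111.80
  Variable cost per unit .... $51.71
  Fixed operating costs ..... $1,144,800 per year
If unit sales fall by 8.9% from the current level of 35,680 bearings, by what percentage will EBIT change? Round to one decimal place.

Contribution at this volume is 35,680 × $60.09 = $2,144,011.20.
Operating income = contribution − fixed costs = $2,144,011.20 − $1,144,800 = $999,211.20.
So DOL = total CM / EBIT = $2,144,011.20 / $999,211.20 = 2.1457.
Operating income changes by 2.1457 × -8.9% = -19.1%.

-19.1%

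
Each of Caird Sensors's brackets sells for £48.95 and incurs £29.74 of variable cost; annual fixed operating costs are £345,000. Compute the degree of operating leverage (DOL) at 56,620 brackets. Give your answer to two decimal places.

1.46

Total contribution margin = 56,620 × £19.21 = £1,087,670.20.
Operating income = contribution − fixed costs = £1,087,670.20 − £345,000 = £742,670.20.
Degree of operating leverage = £1,087,670.20 / £742,670.20 = 1.4645.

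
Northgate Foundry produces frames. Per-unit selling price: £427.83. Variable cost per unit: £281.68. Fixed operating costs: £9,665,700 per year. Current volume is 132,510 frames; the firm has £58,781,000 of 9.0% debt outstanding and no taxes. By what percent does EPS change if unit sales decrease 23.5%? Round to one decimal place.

At 132,510 units, contribution = 132,510 × £146.15 = £19,366,336.50.
Operating income = contribution − fixed costs = £19,366,336.50 − £9,665,700 = £9,700,636.50.
After interest of £5,290,290.00, pre-tax earnings = £4,410,346.50.
Degree of combined leverage = contribution ÷ (EBIT − I) = £19,366,336.50 ÷ £4,410,346.50 = 4.3911.
%ΔEPS = DCL × %ΔSales = 4.3911 × -23.5% = -103.2%.

-103.2%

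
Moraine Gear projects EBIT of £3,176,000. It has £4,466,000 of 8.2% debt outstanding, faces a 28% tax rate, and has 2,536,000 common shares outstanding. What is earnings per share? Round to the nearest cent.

Interest = £366,212.00, so EBT = £3,176,000 − £366,212.00 = £2,809,788.00.
After tax at 28%: net income = £2,809,788.00 × 0.72 = £2,023,047.36.
EPS = £2,023,047.36 ÷ 2,536,000 = £0.80.

£0.80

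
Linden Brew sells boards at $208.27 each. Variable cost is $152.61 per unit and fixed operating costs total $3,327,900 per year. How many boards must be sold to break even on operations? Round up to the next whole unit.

59,790 boards

Unit CM = price − variable cost = $208.27 − $152.61 = $55.66.
Break-even volume = fixed costs ÷ CM per unit = $3,327,900 ÷ $55.66 = 59,789.80, so 59,790 boards.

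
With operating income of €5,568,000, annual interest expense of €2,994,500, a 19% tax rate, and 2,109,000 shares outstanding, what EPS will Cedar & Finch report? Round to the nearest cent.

Interest = €2,994,500.00, so EBT = €5,568,000 − €2,994,500.00 = €2,573,500.00.
After tax at 19%: net income = €2,573,500.00 × 0.81 = €2,084,535.00.
Per share: €2,084,535.00 / 2,109,000 shares = €0.99.

€0.99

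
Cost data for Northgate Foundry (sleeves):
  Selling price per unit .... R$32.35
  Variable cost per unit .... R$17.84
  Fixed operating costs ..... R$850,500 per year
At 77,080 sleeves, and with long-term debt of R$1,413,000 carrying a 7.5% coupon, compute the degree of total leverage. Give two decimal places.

6.91

Contribution at this volume is 77,080 × R$14.51 = R$1,118,430.80.
Operating income = contribution − fixed costs = R$1,118,430.80 − R$850,500 = R$267,930.80. Interest = R$105,975.00, so EBIT − I = R$161,955.80.
Degree of total leverage = total CM / (EBIT − interest) = R$1,118,430.80 / R$161,955.80 = 6.9058.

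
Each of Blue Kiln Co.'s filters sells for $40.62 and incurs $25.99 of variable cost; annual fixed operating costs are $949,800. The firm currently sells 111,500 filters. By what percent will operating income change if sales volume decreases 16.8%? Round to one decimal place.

Contribution at this volume is 111,500 × $14.63 = $1,631,245.00.
Operating income = contribution − fixed costs = $1,631,245.00 − $949,800 = $681,445.00.
So DOL = total CM / EBIT = $1,631,245.00 / $681,445.00 = 2.3938.
Operating income changes by 2.3938 × -16.8% = -40.2%.

-40.2%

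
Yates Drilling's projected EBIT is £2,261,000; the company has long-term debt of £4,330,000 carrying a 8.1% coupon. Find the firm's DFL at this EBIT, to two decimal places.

Interest = £350,730.00.
Degree of financial leverage = EBIT / (EBIT − interest) = £2,261,000 / £1,910,270.00 = 1.1836.

1.18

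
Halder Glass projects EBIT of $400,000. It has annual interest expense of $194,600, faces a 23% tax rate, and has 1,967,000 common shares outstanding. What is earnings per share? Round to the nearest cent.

$0.08

Pre-tax income = $400,000 − $194,600.00 = $205,400.00.
After tax at 23%: net income = $205,400.00 × 0.77 = $158,158.00.
EPS = $158,158.00 ÷ 1,967,000 = $0.08.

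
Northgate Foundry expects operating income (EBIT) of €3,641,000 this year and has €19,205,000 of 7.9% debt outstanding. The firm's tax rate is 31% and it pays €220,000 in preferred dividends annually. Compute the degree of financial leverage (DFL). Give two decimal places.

2.02

Interest = €1,517,195.00.
Pre-tax preferred-dividend burden = €220,000 ÷ (1 − 0.31) = €318,840.58.
DFL = EBIT ÷ [EBIT − I − D_p/(1−t)] = €3,641,000 ÷ [€3,641,000 − €1,517,195.00 − €318,840.58] = €3,641,000 ÷ €1,804,964.42 = 2.0172.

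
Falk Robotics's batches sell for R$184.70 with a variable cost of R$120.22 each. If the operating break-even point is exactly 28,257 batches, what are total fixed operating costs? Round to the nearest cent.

R$1,822,011.36

Contribution margin per unit = R$184.70 − R$120.22 = R$64.48.
Since BE = FC / CM, FC = 28,257 × R$64.48 = R$1,822,011.36.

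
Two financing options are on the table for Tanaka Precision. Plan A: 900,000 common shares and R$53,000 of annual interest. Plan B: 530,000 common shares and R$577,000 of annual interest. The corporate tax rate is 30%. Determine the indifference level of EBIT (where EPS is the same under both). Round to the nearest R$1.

Set EPS_A = EPS_B: (EBIT − R$53,000)(1 − 0.30) ÷ 900,000 = (EBIT − R$577,000)(1 − 0.30) ÷ 530,000.
Cancelling (1 − t) and cross-multiplying: 530,000·(EBIT − 53,000) = 900,000·(EBIT − 577,000).
Solving, EBIT = (577,000·900,000 − 53,000·530,000) / (900,000 − 530,000) = 491,210,000,000 / 370,000 = 1,327,594.59.

R$1,327,595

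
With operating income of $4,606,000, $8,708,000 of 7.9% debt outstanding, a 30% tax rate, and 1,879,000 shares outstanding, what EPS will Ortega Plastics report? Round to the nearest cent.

Pre-tax income = $4,606,000 − $687,932.00 = $3,918,068.00.
After tax at 30%: net income = $3,918,068.00 × 0.70 = $2,742,647.60.
EPS = $2,742,647.60 ÷ 1,879,000 = $1.46.

$1.46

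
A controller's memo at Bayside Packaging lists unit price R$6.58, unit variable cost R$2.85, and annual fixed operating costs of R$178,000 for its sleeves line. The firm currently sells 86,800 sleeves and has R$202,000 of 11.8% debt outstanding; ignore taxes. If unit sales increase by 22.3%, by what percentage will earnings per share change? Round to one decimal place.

+59.2%

Total contribution margin = 86,800 × R$3.73 = R$323,764.00.
Subtracting fixed costs: EBIT = R$323,764.00 − R$178,000 = R$145,764.00.
Interest = R$23,836.00, so EBIT − I = R$121,928.00.
DCL = total CM / (EBIT − I) = R$323,764.00 / R$121,928.00 = 2.6554.
EPS therefore changes by 2.6554 × (+22.3%) = +59.2%.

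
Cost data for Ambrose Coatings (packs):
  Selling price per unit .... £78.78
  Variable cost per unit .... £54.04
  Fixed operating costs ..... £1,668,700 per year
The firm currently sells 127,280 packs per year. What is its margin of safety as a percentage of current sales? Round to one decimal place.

Unit CM = price − variable cost = £78.78 − £54.04 = £24.74. Break-even units = £1,668,700 ÷ £24.74 = 67,449.47; break-even revenue = 67,449.47 × £78.78 = £5,313,669.60.
Actual sales revenue = 127,280 × £78.78 = £10,027,118.40.
Margin of safety = (£10,027,118.40 − £5,313,669.60) ÷ £10,027,118.40 = 47.0%.

47.0%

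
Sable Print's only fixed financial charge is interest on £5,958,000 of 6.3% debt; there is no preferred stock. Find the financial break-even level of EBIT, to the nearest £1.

Annual interest = 6.3% × £5,958,000 = £375,354.00.
Without preferred stock the financial break-even is simply EBIT = interest = £375,354.00.

£375,354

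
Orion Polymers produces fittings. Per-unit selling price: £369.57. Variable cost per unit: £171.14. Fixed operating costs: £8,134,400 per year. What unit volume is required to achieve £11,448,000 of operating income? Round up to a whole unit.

98,687 fittings

Each unit contributes £369.57 − £171.14 = £198.43.
Need Q such that Q × £198.43 − £8,134,400 = £11,448,000, i.e. Q = £19,582,400 / £198.43 = 98,686.69 → 98,687.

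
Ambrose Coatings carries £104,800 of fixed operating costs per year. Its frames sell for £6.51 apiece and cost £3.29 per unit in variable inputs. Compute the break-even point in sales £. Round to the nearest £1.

CM per unit = £6.51 − £3.29 = £3.22; CM ratio = £3.22 / £6.51 = 0.4946.
Break-even sales = FC ÷ CM ratio = £104,800 × £6.51 / £3.22 = £211,878.

£211,878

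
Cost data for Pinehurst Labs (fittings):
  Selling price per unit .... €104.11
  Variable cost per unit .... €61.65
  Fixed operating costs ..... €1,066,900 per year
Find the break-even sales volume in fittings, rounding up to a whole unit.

25,128 fittings

Contribution margin per unit = €104.11 − €61.65 = €42.46.
Break-even Q = €1,066,900 / €42.46 = 25,127.18 → 25,128 fittings.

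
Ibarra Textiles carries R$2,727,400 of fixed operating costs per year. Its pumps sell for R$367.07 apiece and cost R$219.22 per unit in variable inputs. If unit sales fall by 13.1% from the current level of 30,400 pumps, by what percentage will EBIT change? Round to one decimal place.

Total contribution margin = 30,400 × R$147.85 = R$4,494,640.00.
Subtracting fixed costs: EBIT = R$4,494,640.00 − R$2,727,400 = R$1,767,240.00.
DOL = contribution ÷ EBIT = R$4,494,640.00 ÷ R$1,767,240.00 = 2.5433.
So EBIT moves 2.5433 × (-13.1%) = -33.3%.

-33.3%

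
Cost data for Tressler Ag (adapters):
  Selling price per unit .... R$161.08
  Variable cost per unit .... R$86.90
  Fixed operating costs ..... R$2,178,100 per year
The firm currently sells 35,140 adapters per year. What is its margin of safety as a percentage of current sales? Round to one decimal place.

16.4%

Contribution margin per unit = R$161.08 − R$86.90 = R$74.18. Break-even units = R$2,178,100 ÷ R$74.18 = 29,362.36; break-even revenue = 29,362.36 × R$161.08 = R$4,729,689.24.
Current sales = 35,140 × R$161.08 = R$5,660,351.20.
Margin of safety = (R$5,660,351.20 − R$4,729,689.24) ÷ R$5,660,351.20 = 16.4%.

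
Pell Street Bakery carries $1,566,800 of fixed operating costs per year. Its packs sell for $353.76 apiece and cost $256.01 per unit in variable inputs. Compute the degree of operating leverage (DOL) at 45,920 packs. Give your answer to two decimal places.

1.54

At 45,920 units, contribution = 45,920 × $97.75 = $4,488,680.00.
EBIT = $4,488,680.00 − $1,566,800 = $2,921,880.00.
DOL = contribution ÷ EBIT = $4,488,680.00 ÷ $2,921,880.00 = 1.5362.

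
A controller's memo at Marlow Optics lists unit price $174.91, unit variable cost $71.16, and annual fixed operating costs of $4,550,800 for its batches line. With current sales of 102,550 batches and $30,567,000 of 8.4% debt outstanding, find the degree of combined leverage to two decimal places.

At 102,550 units, contribution = 102,550 × $103.75 = $10,639,562.50.
Subtracting fixed costs: EBIT = $10,639,562.50 − $4,550,800 = $6,088,762.50. Interest = $2,567,628.00, so EBIT − I = $3,521,134.50.
Degree of total leverage = total CM / (EBIT − interest) = $10,639,562.50 / $3,521,134.50 = 3.0216.

3.02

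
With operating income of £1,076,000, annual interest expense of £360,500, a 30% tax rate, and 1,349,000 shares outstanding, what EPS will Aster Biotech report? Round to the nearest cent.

£0.37

Pre-tax income = £1,076,000 − £360,500.00 = £715,500.00.
Net income = £715,500.00 × (1 − 0.30) = £500,850.00.
EPS = £500,850.00 ÷ 1,349,000 = £0.37.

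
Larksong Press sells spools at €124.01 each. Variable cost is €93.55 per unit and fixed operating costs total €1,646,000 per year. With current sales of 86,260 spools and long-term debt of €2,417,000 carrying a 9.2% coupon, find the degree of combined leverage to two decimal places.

3.46

Total contribution margin = 86,260 × €30.46 = €2,627,479.60.
Operating income = contribution − fixed costs = €2,627,479.60 − €1,646,000 = €981,479.60. Interest = €222,364.00, so EBIT − I = €759,115.60.
Degree of total leverage = total CM / (EBIT − interest) = €2,627,479.60 / €759,115.60 = 3.4612.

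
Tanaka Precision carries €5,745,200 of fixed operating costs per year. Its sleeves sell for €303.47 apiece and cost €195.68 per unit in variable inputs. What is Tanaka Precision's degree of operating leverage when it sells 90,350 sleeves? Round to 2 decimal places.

2.44

Total contribution margin = 90,350 × €107.79 = €9,738,826.50.
EBIT = €9,738,826.50 − €5,745,200 = €3,993,626.50.
Degree of operating leverage = €9,738,826.50 / €3,993,626.50 = 2.4386.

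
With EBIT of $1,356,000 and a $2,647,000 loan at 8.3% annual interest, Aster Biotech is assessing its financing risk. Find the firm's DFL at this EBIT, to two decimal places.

1.19

Annual interest charges come to $219,701.00.
DFL = EBIT ÷ (EBIT − I) = $1,356,000 ÷ ($1,356,000 − $219,701.00) = $1,356,000 ÷ $1,136,299.00 = 1.1933.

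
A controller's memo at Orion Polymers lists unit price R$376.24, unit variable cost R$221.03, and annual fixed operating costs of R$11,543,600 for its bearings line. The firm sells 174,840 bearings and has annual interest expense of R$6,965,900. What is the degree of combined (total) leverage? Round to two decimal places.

At 174,840 units, contribution = 174,840 × R$155.21 = R$27,136,916.40.
Operating income = contribution − fixed costs = R$27,136,916.40 − R$11,543,600 = R$15,593,316.40. Interest = R$6,965,900.00.
DOL = R$27,136,916.40 ÷ R$15,593,316.40 = 1.7403; DFL = R$15,593,316.40 ÷ R$8,627,416.40 = 1.8074.
DCL = DOL × DFL = 1.7403 × 1.8074 = 3.1454.

3.15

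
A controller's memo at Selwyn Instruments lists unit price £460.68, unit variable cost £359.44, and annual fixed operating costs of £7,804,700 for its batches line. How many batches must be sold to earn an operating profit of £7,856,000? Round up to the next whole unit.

Each unit contributes £460.68 − £359.44 = £101.24.
Required volume = (fixed costs + target profit) ÷ CM = (£7,804,700 + £7,856,000) ÷ £101.24 = 154,688.86, so 154,689 batches.

154,689 batches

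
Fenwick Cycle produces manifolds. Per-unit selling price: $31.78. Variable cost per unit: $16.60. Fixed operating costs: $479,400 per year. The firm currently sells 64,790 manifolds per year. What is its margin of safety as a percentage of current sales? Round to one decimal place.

Contribution margin per unit = $31.78 − $16.60 = $15.18. Break-even units = $479,400 ÷ $15.18 = 31,581.03; break-even revenue = 31,581.03 × $31.78 = $1,003,645.06.
Current sales = 64,790 × $31.78 = $2,059,026.20.
Margin of safety = ($2,059,026.20 − $1,003,645.06) ÷ $2,059,026.20 = 51.3%.

51.3%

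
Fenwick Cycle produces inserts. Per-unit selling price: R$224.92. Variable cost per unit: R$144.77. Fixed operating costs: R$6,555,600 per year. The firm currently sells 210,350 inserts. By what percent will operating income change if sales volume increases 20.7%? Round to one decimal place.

Contribution at this volume is 210,350 × R$80.15 = R$16,859,552.50.
Operating income = contribution − fixed costs = R$16,859,552.50 − R$6,555,600 = R$10,303,952.50.
So DOL = total CM / EBIT = R$16,859,552.50 / R$10,303,952.50 = 1.6362.
Operating income changes by 1.6362 × +20.7% = +33.9%.

+33.9%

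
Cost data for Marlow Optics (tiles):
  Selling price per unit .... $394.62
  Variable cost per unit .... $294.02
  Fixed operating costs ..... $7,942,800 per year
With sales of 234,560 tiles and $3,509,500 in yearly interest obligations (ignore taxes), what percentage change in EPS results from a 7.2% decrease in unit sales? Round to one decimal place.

Total contribution margin = 234,560 × $100.60 = $23,596,736.00.
Subtracting fixed costs: EBIT = $23,596,736.00 − $7,942,800 = $15,653,936.00.
After interest of $3,509,500.00, pre-tax earnings = $12,144,436.00.
Degree of combined leverage = contribution ÷ (EBIT − I) = $23,596,736.00 ÷ $12,144,436.00 = 1.9430.
%ΔEPS = DCL × %ΔSales = 1.9430 × -7.2% = -14.0%.

-14.0%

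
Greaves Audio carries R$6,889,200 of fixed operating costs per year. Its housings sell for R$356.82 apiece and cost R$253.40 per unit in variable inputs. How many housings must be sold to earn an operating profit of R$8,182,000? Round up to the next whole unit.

Unit CM = price − variable cost = R$356.82 − R$253.40 = R$103.42.
Units = (FC + target) / CM = (R$6,889,200 + R$8,182,000) / R$103.42 = 145,728.10, so 145,729 housings.

145,729 housings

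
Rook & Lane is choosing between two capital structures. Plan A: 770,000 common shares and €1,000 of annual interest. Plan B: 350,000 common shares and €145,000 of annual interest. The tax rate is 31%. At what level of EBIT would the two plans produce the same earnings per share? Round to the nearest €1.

Set EPS_A = EPS_B: (EBIT − €1,000)(1 − 0.31) ÷ 770,000 = (EBIT − €145,000)(1 − 0.31) ÷ 350,000.
The (1 − t) factor cancels: (EBIT − 1,000) × 350,000 = (EBIT − 145,000) × 770,000.
Solving, EBIT = (145,000·770,000 − 1,000·350,000) / (770,000 − 350,000) = 111,300,000,000 / 420,000 = 265,000.00.

€265,000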